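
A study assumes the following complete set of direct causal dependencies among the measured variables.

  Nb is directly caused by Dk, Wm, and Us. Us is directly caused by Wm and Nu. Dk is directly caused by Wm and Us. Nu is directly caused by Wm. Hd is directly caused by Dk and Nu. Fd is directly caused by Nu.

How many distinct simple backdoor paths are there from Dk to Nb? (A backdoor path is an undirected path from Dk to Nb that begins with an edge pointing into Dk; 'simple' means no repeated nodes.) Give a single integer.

6

A backdoor path from Dk to Nb is any simple undirected path whose first edge points into Dk (i.e. leaves Dk via a parent).
Parents of Dk: {Us, Wm}.
Enumerating:
  P1: Dk <- Wm -> Nu -> Us -> Nb
  P2: Dk <- Wm -> Us -> Nb
  P3: Dk <- Wm -> Nb
  P4: Dk <- Us <- Wm -> Nb
  P5: Dk <- Us <- Nu <- Wm -> Nb
  P6: Dk <- Us -> Nb
That exhausts the simple backdoor paths. Count: 6.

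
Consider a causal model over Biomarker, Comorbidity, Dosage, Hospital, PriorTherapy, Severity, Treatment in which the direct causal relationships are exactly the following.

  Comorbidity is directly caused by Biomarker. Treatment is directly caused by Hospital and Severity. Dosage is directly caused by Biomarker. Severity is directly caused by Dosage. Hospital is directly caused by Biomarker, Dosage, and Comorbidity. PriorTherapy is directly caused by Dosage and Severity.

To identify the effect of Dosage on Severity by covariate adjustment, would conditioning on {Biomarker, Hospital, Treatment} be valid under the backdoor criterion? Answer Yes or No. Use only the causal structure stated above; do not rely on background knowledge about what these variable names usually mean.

No

Backdoor paths from Dosage to Severity (paths whose first edge points into Dosage):
  P1: Dosage <- Biomarker -> Comorbidity -> Hospital -> Treatment <- Severity
  P2: Dosage <- Biomarker -> Hospital -> Treatment <- Severity
Condition 1 (no descendant of Dosage in the set): FAILS — Hospital and Treatment are descendants of Dosage.
Condition 2 (every backdoor path blocked by {Biomarker, Hospital, Treatment}):
  P1: blocked at fork node Biomarker ∈ conditioning set.
  P2: blocked at fork node Biomarker ∈ conditioning set.
{Biomarker, Hospital, Treatment} does not satisfy the backdoor criterion.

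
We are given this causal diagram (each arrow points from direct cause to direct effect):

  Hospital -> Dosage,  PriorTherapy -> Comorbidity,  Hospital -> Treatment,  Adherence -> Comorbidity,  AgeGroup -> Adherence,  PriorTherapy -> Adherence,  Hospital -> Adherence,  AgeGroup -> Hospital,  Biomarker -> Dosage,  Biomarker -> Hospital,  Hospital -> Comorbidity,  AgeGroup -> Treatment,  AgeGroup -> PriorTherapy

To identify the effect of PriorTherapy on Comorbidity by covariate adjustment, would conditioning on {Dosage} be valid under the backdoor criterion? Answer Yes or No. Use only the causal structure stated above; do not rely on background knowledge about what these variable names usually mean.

Backdoor paths from PriorTherapy to Comorbidity (paths whose first edge points into PriorTherapy):
  P1: PriorTherapy <- AgeGroup -> Hospital -> Adherence -> Comorbidity
  P2: PriorTherapy <- AgeGroup -> Hospital -> Comorbidity
  P3: PriorTherapy <- AgeGroup -> Treatment <- Hospital -> Adherence -> Comorbidity
  P4: PriorTherapy <- AgeGroup -> Treatment <- Hospital -> Comorbidity
  P5: PriorTherapy <- AgeGroup -> Adherence <- Hospital -> Comorbidity
  P6: PriorTherapy <- AgeGroup -> Adherence -> Comorbidity
Condition 1 (no descendant of PriorTherapy in the set): holds — descendants of PriorTherapy are {Adherence, Comorbidity}; none are in {Dosage}.
Condition 2 (every backdoor path blocked by {Dosage}):
  P1: open — no interior node is in the conditioning set.
  P2: open — no interior node is in the conditioning set.
  P3: blocked at collider Treatment (neither it nor any descendant is in the conditioning set).
  P4: blocked at collider Treatment (neither it nor any descendant is in the conditioning set).
  P5: blocked at collider Adherence (neither it nor any descendant is in the conditioning set).
  P6: open — no interior node is in the conditioning set.
{Dosage} does not satisfy the backdoor criterion.

No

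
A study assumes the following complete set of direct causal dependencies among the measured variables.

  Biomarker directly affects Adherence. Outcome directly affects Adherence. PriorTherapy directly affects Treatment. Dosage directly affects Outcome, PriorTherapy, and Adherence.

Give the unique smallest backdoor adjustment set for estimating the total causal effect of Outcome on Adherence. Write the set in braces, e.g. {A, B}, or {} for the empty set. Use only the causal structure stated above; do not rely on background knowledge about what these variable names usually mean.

{Dosage}

Variables eligible for adjustment (non-descendants of Outcome, excluding Outcome and Adherence): {Biomarker, Dosage, PriorTherapy, Treatment}.
Backdoor paths from Outcome to Adherence:
  P1: Outcome <- Dosage -> Adherence
The empty set is not sufficient: P1 (Outcome <- Dosage -> Adherence) has no collider blocking it and no conditioned non-collider, so it is open.
Try {Dosage}:
  P1: blocked at fork node Dosage ∈ conditioning set.
{Dosage} contains no descendant of Outcome and blocks every backdoor path.
No other singleton works — e.g. {Biomarker} leaves P1 open — so {Dosage} is the unique smallest valid adjustment set.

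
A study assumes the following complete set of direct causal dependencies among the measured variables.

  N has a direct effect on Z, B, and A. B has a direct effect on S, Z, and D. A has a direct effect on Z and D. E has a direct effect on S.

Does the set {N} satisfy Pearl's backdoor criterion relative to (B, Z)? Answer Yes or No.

Yes

Backdoor paths from B to Z (paths whose first edge points into B):
  P1: B <- N -> A -> Z
  P2: B <- N -> Z
Condition 1 (no descendant of B in the set): holds — descendants of B are {D, S, Z}; none are in {N}.
Condition 2 (every backdoor path blocked by {N}):
  P1: blocked at fork node N ∈ conditioning set.
  P2: blocked at fork node N ∈ conditioning set.
{N} satisfies the backdoor criterion.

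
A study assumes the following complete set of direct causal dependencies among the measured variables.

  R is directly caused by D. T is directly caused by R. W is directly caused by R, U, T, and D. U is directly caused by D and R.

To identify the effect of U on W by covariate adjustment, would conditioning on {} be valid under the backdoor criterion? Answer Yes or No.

Backdoor paths from U to W (paths whose first edge points into U):
  P1: U <- D -> R -> T -> W
  P2: U <- D -> R -> W
  P3: U <- D -> W
  P4: U <- R <- D -> W
  P5: U <- R -> T -> W
  P6: U <- R -> W
Condition 1 (no descendant of U in the set): holds — descendants of U are {W}; none are in {}.
Condition 2 (every backdoor path blocked by {}):
  P1: open — no interior node is in the conditioning set.
  P2: open — no interior node is in the conditioning set.
  P3: open — no interior node is in the conditioning set.
  P4: open — no interior node is in the conditioning set.
  P5: open — no interior node is in the conditioning set.
  P6: open — no interior node is in the conditioning set.
{} does not satisfy the backdoor criterion.

No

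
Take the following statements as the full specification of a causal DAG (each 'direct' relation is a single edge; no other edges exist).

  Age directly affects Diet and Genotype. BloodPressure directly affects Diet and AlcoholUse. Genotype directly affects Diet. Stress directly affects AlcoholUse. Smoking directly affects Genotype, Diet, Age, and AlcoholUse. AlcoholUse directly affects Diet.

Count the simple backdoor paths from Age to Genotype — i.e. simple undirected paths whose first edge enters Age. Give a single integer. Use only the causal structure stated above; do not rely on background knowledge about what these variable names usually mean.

A backdoor path from Age to Genotype is any simple undirected path whose first edge points into Age (i.e. leaves Age via a parent).
Parents of Age: {Smoking}.
Enumerating:
  P1: Age <- Smoking -> AlcoholUse <- BloodPressure -> Diet <- Genotype
  P2: Age <- Smoking -> AlcoholUse -> Diet <- Genotype
  P3: Age <- Smoking -> Genotype
  P4: Age <- Smoking -> Diet <- Genotype
That exhausts the simple backdoor paths. Count: 4.

4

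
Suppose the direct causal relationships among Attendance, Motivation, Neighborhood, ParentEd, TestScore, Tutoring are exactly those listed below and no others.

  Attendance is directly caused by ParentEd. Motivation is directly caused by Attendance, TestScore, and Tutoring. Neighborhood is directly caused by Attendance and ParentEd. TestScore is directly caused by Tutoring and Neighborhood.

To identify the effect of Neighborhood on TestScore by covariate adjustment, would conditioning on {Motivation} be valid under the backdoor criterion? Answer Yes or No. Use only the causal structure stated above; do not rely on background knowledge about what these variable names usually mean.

Backdoor paths from Neighborhood to TestScore (paths whose first edge points into Neighborhood):
  P1: Neighborhood <- ParentEd -> Attendance -> Motivation <- Tutoring -> TestScore
  P2: Neighborhood <- ParentEd -> Attendance -> Motivation <- TestScore
  P3: Neighborhood <- Attendance -> Motivation <- Tutoring -> TestScore
  P4: Neighborhood <- Attendance -> Motivation <- TestScore
Condition 1 (no descendant of Neighborhood in the set): FAILS — Motivation is a descendant of Neighborhood.
Condition 2 (every backdoor path blocked by {Motivation}):
  P1: open — collider(s) Motivation are conditioned on (or have a conditioned descendant) and no non-collider on the path is in the set.
  P2: open — collider(s) Motivation are conditioned on (or have a conditioned descendant) and no non-collider on the path is in the set.
  P3: open — collider(s) Motivation are conditioned on (or have a conditioned descendant) and no non-collider on the path is in the set.
  P4: open — collider(s) Motivation are conditioned on (or have a conditioned descendant) and no non-collider on the path is in the set.
{Motivation} does not satisfy the backdoor criterion.

No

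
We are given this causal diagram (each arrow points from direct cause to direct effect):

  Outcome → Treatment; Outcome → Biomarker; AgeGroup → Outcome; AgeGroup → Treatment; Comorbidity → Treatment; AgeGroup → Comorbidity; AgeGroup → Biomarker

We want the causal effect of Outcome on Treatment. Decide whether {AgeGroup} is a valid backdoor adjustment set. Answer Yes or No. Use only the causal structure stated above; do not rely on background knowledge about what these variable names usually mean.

Backdoor paths from Outcome to Treatment (paths whose first edge points into Outcome):
  P1: Outcome <- AgeGroup -> Comorbidity -> Treatment
  P2: Outcome <- AgeGroup -> Treatment
Condition 1 (no descendant of Outcome in the set): holds — descendants of Outcome are {Biomarker, Treatment}; none are in {AgeGroup}.
Condition 2 (every backdoor path blocked by {AgeGroup}):
  P1: blocked at fork node AgeGroup ∈ conditioning set.
  P2: blocked at fork node AgeGroup ∈ conditioning set.
{AgeGroup} satisfies the backdoor criterion.

Yes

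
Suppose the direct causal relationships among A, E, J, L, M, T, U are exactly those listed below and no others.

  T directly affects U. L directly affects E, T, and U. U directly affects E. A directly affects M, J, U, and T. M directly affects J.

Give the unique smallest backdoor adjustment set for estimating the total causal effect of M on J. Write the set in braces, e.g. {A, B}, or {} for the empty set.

{A}

Variables eligible for adjustment (non-descendants of M, excluding M and J): {A, E, L, T, U}.
Backdoor paths from M to J:
  P1: M <- A -> J
The empty set is not sufficient: P1 (M <- A -> J) has no collider blocking it and no conditioned non-collider, so it is open.
Try {A}:
  P1: blocked at fork node A ∈ conditioning set.
{A} contains no descendant of M and blocks every backdoor path.
No other singleton works — e.g. {L} leaves P1 open — so {A} is the unique smallest valid adjustment set.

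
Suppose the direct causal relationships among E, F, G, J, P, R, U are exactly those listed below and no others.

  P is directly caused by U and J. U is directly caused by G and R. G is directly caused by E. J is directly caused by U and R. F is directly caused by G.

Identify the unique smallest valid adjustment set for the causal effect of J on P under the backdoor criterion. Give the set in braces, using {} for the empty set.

Variables eligible for adjustment (non-descendants of J, excluding J and P): {E, F, G, R, U}.
Backdoor paths from J to P:
  P1: J <- R -> U -> P
  P2: J <- U -> P
The empty set is not sufficient: P1 (J <- R -> U -> P) has no collider blocking it and no conditioned non-collider, so it is open.
Try {U}:
  P1: blocked at chain node U ∈ conditioning set.
  P2: blocked at fork node U ∈ conditioning set.
{U} contains no descendant of J and blocks every backdoor path.
No other singleton works — e.g. {E} leaves P1 open — so {U} is the unique smallest valid adjustment set.

{U}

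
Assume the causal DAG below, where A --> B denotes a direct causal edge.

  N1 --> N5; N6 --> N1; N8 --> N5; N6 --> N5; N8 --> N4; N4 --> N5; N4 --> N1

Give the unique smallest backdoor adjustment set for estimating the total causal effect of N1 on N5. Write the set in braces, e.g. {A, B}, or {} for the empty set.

{N4, N6}

Variables eligible for adjustment (non-descendants of N1, excluding N1 and N5): {N4, N6, N8}.
Backdoor paths from N1 to N5:
  P1: N1 <- N6 -> N5
  P2: N1 <- N4 <- N8 -> N5
  P3: N1 <- N4 -> N5
The empty set is not sufficient: P1 (N1 <- N6 -> N5) has no collider blocking it and no conditioned non-collider, so it is open.
Try {N4, N6}:
  P1: blocked at fork node N6 ∈ conditioning set.
  P2: blocked at chain node N4 ∈ conditioning set.
  P3: blocked at fork node N4 ∈ conditioning set.
{N4, N6} contains no descendant of N1 and blocks every backdoor path.
Every element of {N4, N6} is needed (dropping N4 leaves P2 open; dropping N6 leaves P1 open), so no proper subset is valid.
Among all size-2 subsets of the eligible variables, only {N4, N6} blocks every backdoor path, so it is the unique smallest valid adjustment set.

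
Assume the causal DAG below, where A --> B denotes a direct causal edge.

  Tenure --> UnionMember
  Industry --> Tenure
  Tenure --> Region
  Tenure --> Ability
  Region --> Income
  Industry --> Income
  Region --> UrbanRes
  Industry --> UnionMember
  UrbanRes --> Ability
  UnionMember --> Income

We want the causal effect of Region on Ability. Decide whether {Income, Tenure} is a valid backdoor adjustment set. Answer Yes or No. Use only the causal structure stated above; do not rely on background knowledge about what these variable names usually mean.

Backdoor paths from Region to Ability (paths whose first edge points into Region):
  P1: Region <- Tenure -> Ability
Condition 1 (no descendant of Region in the set): FAILS — Income is a descendant of Region.
Condition 2 (every backdoor path blocked by {Income, Tenure}):
  P1: blocked at fork node Tenure ∈ conditioning set.
{Income, Tenure} does not satisfy the backdoor criterion.

No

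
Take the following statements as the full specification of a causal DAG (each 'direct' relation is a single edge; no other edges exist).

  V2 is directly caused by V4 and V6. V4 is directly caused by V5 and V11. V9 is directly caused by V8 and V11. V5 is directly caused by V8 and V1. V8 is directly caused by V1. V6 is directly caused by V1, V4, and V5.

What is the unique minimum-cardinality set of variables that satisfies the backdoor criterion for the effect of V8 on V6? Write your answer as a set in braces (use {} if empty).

Variables eligible for adjustment (non-descendants of V8, excluding V8 and V6): {V1, V11}.
Backdoor paths from V8 to V6:
  P1: V8 <- V1 -> V5 -> V4 -> V6
  P2: V8 <- V1 -> V5 -> V4 -> V2 <- V6
  P3: V8 <- V1 -> V5 -> V6
  P4: V8 <- V1 -> V6
The empty set is not sufficient: P1 (V8 <- V1 -> V5 -> V4 -> V6) has no collider blocking it and no conditioned non-collider, so it is open.
Try {V1}:
  P1: blocked at fork node V1 ∈ conditioning set.
  P2: blocked at fork node V1 ∈ conditioning set.
  P3: blocked at fork node V1 ∈ conditioning set.
  P4: blocked at fork node V1 ∈ conditioning set.
{V1} contains no descendant of V8 and blocks every backdoor path.
No other singleton works — e.g. {V11} leaves P1 open — so {V1} is the unique smallest valid adjustment set.

{V1}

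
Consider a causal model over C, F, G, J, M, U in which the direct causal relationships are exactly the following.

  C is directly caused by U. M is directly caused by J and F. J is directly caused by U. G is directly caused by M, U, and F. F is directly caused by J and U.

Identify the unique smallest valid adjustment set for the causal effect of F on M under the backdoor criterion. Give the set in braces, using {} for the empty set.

Variables eligible for adjustment (non-descendants of F, excluding F and M): {C, J, U}.
Backdoor paths from F to M:
  P1: F <- U -> J -> M
  P2: F <- U -> G <- M
  P3: F <- J <- U -> G <- M
  P4: F <- J -> M
The empty set is not sufficient: P1 (F <- U -> J -> M) has no collider blocking it and no conditioned non-collider, so it is open.
Try {J}:
  P1: blocked at chain node J ∈ conditioning set.
  P2: blocked at collider G (neither it nor any descendant is in the conditioning set).
  P3: blocked at chain node J ∈ conditioning set.
  P4: blocked at fork node J ∈ conditioning set.
{J} contains no descendant of F and blocks every backdoor path.
No other singleton works — e.g. {U} leaves P4 open — so {J} is the unique smallest valid adjustment set.

{J}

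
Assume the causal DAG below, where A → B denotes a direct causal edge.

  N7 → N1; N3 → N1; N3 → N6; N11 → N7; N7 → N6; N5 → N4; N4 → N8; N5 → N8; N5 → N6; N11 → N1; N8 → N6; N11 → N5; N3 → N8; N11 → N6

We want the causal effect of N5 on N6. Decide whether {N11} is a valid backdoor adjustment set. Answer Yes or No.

Backdoor paths from N5 to N6 (paths whose first edge points into N5):
  P1: N5 <- N11 -> N7 -> N1 <- N3 -> N8 -> N6
  P2: N5 <- N11 -> N7 -> N1 <- N3 -> N6
  P3: N5 <- N11 -> N7 -> N6
  P4: N5 <- N11 -> N1 <- N3 -> N8 -> N6
  P5: N5 <- N11 -> N1 <- N3 -> N6
  P6: N5 <- N11 -> N1 <- N7 -> N6
  P7: N5 <- N11 -> N6
Condition 1 (no descendant of N5 in the set): holds — descendants of N5 are {N4, N6, N8}; none are in {N11}.
Condition 2 (every backdoor path blocked by {N11}):
  P1: blocked at fork node N11 ∈ conditioning set.
  P2: blocked at fork node N11 ∈ conditioning set.
  P3: blocked at fork node N11 ∈ conditioning set.
  P4: blocked at fork node N11 ∈ conditioning set.
  P5: blocked at fork node N11 ∈ conditioning set.
  P6: blocked at fork node N11 ∈ conditioning set.
  P7: blocked at fork node N11 ∈ conditioning set.
{N11} satisfies the backdoor criterion.

Yes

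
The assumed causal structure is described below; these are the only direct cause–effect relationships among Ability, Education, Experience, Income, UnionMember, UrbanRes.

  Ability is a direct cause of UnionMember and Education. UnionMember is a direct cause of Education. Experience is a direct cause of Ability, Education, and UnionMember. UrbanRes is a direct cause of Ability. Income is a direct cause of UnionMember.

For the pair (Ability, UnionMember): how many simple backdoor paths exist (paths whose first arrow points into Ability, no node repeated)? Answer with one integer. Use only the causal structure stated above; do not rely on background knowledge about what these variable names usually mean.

2

A backdoor path from Ability to UnionMember is any simple undirected path whose first edge points into Ability (i.e. leaves Ability via a parent).
Parents of Ability: {Experience, UrbanRes}.
Enumerating:
  P1: Ability <- Experience -> UnionMember
  P2: Ability <- Experience -> Education <- UnionMember
That exhausts the simple backdoor paths. Count: 2.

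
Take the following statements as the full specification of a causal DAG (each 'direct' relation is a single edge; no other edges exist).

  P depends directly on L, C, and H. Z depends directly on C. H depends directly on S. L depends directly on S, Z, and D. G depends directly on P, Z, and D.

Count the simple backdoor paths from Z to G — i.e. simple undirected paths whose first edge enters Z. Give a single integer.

3

A backdoor path from Z to G is any simple undirected path whose first edge points into Z (i.e. leaves Z via a parent).
Parents of Z: {C}.
Enumerating:
  P1: Z <- C -> P <- H <- S -> L <- D -> G
  P2: Z <- C -> P <- L <- D -> G
  P3: Z <- C -> P -> G
That exhausts the simple backdoor paths. Count: 3.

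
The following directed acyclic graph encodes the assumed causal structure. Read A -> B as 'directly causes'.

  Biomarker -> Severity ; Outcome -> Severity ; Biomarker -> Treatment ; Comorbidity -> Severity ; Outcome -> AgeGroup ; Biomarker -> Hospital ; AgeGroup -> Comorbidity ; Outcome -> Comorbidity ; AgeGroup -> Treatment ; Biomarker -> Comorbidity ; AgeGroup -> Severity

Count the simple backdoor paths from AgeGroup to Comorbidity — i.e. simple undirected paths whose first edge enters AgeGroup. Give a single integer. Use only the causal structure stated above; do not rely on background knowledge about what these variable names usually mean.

A backdoor path from AgeGroup to Comorbidity is any simple undirected path whose first edge points into AgeGroup (i.e. leaves AgeGroup via a parent).
Parents of AgeGroup: {Outcome}.
Enumerating:
  P1: AgeGroup <- Outcome -> Comorbidity
  P2: AgeGroup <- Outcome -> Severity <- Biomarker -> Comorbidity
  P3: AgeGroup <- Outcome -> Severity <- Comorbidity
That exhausts the simple backdoor paths. Count: 3.

3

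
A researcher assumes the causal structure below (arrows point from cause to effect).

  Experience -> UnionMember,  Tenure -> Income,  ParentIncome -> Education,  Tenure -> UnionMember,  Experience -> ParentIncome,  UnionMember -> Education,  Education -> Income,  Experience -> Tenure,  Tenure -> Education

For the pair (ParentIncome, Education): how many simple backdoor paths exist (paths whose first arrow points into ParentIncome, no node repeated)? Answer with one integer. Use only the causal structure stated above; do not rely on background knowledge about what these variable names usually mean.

6

A backdoor path from ParentIncome to Education is any simple undirected path whose first edge points into ParentIncome (i.e. leaves ParentIncome via a parent).
Parents of ParentIncome: {Experience}.
Enumerating:
  P1: ParentIncome <- Experience -> Tenure -> UnionMember -> Education
  P2: ParentIncome <- Experience -> Tenure -> Education
  P3: ParentIncome <- Experience -> Tenure -> Income <- Education
  P4: ParentIncome <- Experience -> UnionMember <- Tenure -> Education
  P5: ParentIncome <- Experience -> UnionMember <- Tenure -> Income <- Education
  P6: ParentIncome <- Experience -> UnionMember -> Education
That exhausts the simple backdoor paths. Count: 6.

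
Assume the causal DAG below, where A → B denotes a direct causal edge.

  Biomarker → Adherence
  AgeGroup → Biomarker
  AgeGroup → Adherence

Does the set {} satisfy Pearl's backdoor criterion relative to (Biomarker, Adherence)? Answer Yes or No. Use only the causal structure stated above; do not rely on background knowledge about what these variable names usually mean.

No

Backdoor paths from Biomarker to Adherence (paths whose first edge points into Biomarker):
  P1: Biomarker <- AgeGroup -> Adherence
Condition 1 (no descendant of Biomarker in the set): holds — descendants of Biomarker are {Adherence}; none are in {}.
Condition 2 (every backdoor path blocked by {}):
  P1: open — no interior node is in the conditioning set.
{} does not satisfy the backdoor criterion.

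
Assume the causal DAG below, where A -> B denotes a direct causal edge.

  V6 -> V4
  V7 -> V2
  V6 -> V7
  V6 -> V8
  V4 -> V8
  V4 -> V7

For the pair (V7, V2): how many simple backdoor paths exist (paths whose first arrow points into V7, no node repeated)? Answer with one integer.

A backdoor path from V7 to V2 is any simple undirected path whose first edge points into V7 (i.e. leaves V7 via a parent).
Parents of V7: {V4, V6}.
No simple path from any parent of V7 reaches V2 without revisiting V7, so there are no backdoor paths.

0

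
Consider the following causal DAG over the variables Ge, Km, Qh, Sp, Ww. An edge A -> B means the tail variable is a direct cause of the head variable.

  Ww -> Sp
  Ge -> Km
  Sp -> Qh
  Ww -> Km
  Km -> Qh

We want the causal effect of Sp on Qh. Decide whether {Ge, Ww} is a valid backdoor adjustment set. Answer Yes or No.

Yes

Backdoor paths from Sp to Qh (paths whose first edge points into Sp):
  P1: Sp <- Ww -> Km -> Qh
Condition 1 (no descendant of Sp in the set): holds — descendants of Sp are {Qh}; none are in {Ge, Ww}.
Condition 2 (every backdoor path blocked by {Ge, Ww}):
  P1: blocked at fork node Ww ∈ conditioning set.
{Ge, Ww} satisfies the backdoor criterion.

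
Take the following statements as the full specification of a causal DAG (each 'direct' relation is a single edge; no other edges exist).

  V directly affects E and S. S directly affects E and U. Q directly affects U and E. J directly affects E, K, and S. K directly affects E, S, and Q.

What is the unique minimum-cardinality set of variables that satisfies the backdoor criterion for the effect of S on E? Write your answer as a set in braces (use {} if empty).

Variables eligible for adjustment (non-descendants of S, excluding S and E): {J, K, Q, V}.
Backdoor paths from S to E:
  P1: S <- V -> E
  P2: S <- J -> K -> Q -> E
  P3: S <- J -> K -> E
  P4: S <- J -> E
  P5: S <- K <- J -> E
  P6: S <- K -> Q -> E
  P7: S <- K -> E
The empty set is not sufficient: P1 (S <- V -> E) has no collider blocking it and no conditioned non-collider, so it is open.
Try {J, K, V}:
  P1: blocked at fork node V ∈ conditioning set.
  P2: blocked at fork node J ∈ conditioning set.
  P3: blocked at fork node J ∈ conditioning set.
  P4: blocked at fork node J ∈ conditioning set.
  P5: blocked at chain node K ∈ conditioning set.
  P6: blocked at fork node K ∈ conditioning set.
  P7: blocked at fork node K ∈ conditioning set.
{J, K, V} contains no descendant of S and blocks every backdoor path.
Every element of {J, K, V} is needed (dropping J leaves P4 open; dropping K leaves P6 open; dropping V leaves P1 open), so no proper subset is valid.
Among all size-3 subsets of the eligible variables, only {J, K, V} blocks every backdoor path, so it is the unique smallest valid adjustment set.

{J, K, V}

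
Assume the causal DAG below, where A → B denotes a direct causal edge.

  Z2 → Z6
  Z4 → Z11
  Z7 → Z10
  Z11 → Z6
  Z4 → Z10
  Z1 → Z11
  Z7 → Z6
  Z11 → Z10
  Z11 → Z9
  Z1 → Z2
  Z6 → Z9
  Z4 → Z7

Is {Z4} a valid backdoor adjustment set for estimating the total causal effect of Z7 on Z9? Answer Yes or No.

Backdoor paths from Z7 to Z9 (paths whose first edge points into Z7):
  P1: Z7 <- Z4 -> Z11 <- Z1 -> Z2 -> Z6 -> Z9
  P2: Z7 <- Z4 -> Z11 -> Z6 -> Z9
  P3: Z7 <- Z4 -> Z11 -> Z9
  P4: Z7 <- Z4 -> Z10 <- Z11 <- Z1 -> Z2 -> Z6 -> Z9
  P5: Z7 <- Z4 -> Z10 <- Z11 -> Z6 -> Z9
  P6: Z7 <- Z4 -> Z10 <- Z11 -> Z9
Condition 1 (no descendant of Z7 in the set): holds — descendants of Z7 are {Z10, Z6, Z9}; none are in {Z4}.
Condition 2 (every backdoor path blocked by {Z4}):
  P1: blocked at fork node Z4 ∈ conditioning set.
  P2: blocked at fork node Z4 ∈ conditioning set.
  P3: blocked at fork node Z4 ∈ conditioning set.
  P4: blocked at fork node Z4 ∈ conditioning set.
  P5: blocked at fork node Z4 ∈ conditioning set.
  P6: blocked at fork node Z4 ∈ conditioning set.
{Z4} satisfies the backdoor criterion.

Yes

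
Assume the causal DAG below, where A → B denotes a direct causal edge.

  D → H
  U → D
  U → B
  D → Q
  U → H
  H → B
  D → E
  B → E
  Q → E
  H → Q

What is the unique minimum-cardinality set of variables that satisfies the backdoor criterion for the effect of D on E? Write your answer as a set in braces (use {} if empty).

Variables eligible for adjustment (non-descendants of D, excluding D and E): {U}.
Backdoor paths from D to E:
  P1: D <- U -> H -> Q -> E
  P2: D <- U -> H -> B -> E
  P3: D <- U -> B <- H -> Q -> E
  P4: D <- U -> B -> E
The empty set is not sufficient: P1 (D <- U -> H -> Q -> E) has no collider blocking it and no conditioned non-collider, so it is open.
Try {U}:
  P1: blocked at fork node U ∈ conditioning set.
  P2: blocked at fork node U ∈ conditioning set.
  P3: blocked at fork node U ∈ conditioning set.
  P4: blocked at fork node U ∈ conditioning set.
{U} contains no descendant of D and blocks every backdoor path.
{U} is the unique smallest valid adjustment set.

{U}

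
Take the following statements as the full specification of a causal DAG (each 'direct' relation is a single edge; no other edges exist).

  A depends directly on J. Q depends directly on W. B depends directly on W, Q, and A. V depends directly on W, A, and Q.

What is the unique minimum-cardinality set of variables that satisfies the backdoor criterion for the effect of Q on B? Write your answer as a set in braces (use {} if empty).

{W}

Variables eligible for adjustment (non-descendants of Q, excluding Q and B): {A, J, W}.
Backdoor paths from Q to B:
  P1: Q <- W -> B
  P2: Q <- W -> V <- A -> B
The empty set is not sufficient: P1 (Q <- W -> B) has no collider blocking it and no conditioned non-collider, so it is open.
Try {W}:
  P1: blocked at fork node W ∈ conditioning set.
  P2: blocked at fork node W ∈ conditioning set.
{W} contains no descendant of Q and blocks every backdoor path.
No other singleton works — e.g. {J} leaves P1 open — so {W} is the unique smallest valid adjustment set.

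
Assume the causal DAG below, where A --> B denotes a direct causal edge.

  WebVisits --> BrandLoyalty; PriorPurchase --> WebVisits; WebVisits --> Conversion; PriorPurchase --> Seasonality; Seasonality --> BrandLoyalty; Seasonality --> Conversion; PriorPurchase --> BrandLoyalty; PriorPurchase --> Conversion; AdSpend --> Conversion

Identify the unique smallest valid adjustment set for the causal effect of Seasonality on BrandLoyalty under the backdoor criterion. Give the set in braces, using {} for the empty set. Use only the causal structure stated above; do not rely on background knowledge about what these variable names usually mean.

{PriorPurchase}

Variables eligible for adjustment (non-descendants of Seasonality, excluding Seasonality and BrandLoyalty): {AdSpend, PriorPurchase, WebVisits}.
Backdoor paths from Seasonality to BrandLoyalty:
  P1: Seasonality <- PriorPurchase -> WebVisits -> BrandLoyalty
  P2: Seasonality <- PriorPurchase -> Conversion <- WebVisits -> BrandLoyalty
  P3: Seasonality <- PriorPurchase -> BrandLoyalty
The empty set is not sufficient: P1 (Seasonality <- PriorPurchase -> WebVisits -> BrandLoyalty) has no collider blocking it and no conditioned non-collider, so it is open.
Try {PriorPurchase}:
  P1: blocked at fork node PriorPurchase ∈ conditioning set.
  P2: blocked at fork node PriorPurchase ∈ conditioning set.
  P3: blocked at fork node PriorPurchase ∈ conditioning set.
{PriorPurchase} contains no descendant of Seasonality and blocks every backdoor path.
No other singleton works — e.g. {WebVisits} leaves P3 open — so {PriorPurchase} is the unique smallest valid adjustment set.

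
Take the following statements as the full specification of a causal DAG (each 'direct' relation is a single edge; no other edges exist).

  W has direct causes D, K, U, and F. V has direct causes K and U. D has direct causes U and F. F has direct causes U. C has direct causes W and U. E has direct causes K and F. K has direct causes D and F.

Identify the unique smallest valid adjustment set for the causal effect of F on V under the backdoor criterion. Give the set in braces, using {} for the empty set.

Variables eligible for adjustment (non-descendants of F, excluding F and V): {U}.
Backdoor paths from F to V:
  P1: F <- U -> D -> K -> V
  P2: F <- U -> D -> W <- K -> V
  P3: F <- U -> W <- D -> K -> V
  P4: F <- U -> W <- K -> V
  P5: F <- U -> C <- W <- D -> K -> V
  P6: F <- U -> C <- W <- K -> V
  P7: F <- U -> V
The empty set is not sufficient: P1 (F <- U -> D -> K -> V) has no collider blocking it and no conditioned non-collider, so it is open.
Try {U}:
  P1: blocked at fork node U ∈ conditioning set.
  P2: blocked at fork node U ∈ conditioning set.
  P3: blocked at fork node U ∈ conditioning set.
  P4: blocked at fork node U ∈ conditioning set.
  P5: blocked at fork node U ∈ conditioning set.
  P6: blocked at fork node U ∈ conditioning set.
  P7: blocked at fork node U ∈ conditioning set.
{U} contains no descendant of F and blocks every backdoor path.
{U} is the unique smallest valid adjustment set.

{U}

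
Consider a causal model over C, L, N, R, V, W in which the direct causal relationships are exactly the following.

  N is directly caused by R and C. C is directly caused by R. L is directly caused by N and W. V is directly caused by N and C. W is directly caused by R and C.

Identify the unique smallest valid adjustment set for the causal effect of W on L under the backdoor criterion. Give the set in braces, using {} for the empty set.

{N}

Variables eligible for adjustment (non-descendants of W, excluding W and L): {C, N, R, V}.
Backdoor paths from W to L:
  P1: W <- R -> C -> N -> L
  P2: W <- R -> C -> V <- N -> L
  P3: W <- R -> N -> L
  P4: W <- C <- R -> N -> L
  P5: W <- C -> N -> L
  P6: W <- C -> V <- N -> L
The empty set is not sufficient: P1 (W <- R -> C -> N -> L) has no collider blocking it and no conditioned non-collider, so it is open.
Try {N}:
  P1: blocked at chain node N ∈ conditioning set.
  P2: blocked at collider V (neither it nor any descendant is in the conditioning set).
  P3: blocked at chain node N ∈ conditioning set.
  P4: blocked at chain node N ∈ conditioning set.
  P5: blocked at chain node N ∈ conditioning set.
  P6: blocked at collider V (neither it nor any descendant is in the conditioning set).
{N} contains no descendant of W and blocks every backdoor path.
No other singleton works — e.g. {R} leaves P5 open — so {N} is the unique smallest valid adjustment set.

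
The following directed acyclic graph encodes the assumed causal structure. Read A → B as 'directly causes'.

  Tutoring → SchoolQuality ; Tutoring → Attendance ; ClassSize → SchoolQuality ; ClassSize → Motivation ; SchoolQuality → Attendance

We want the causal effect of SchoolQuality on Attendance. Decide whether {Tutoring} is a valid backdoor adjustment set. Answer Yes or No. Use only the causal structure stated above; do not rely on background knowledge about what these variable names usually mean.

Backdoor paths from SchoolQuality to Attendance (paths whose first edge points into SchoolQuality):
  P1: SchoolQuality <- Tutoring -> Attendance
Condition 1 (no descendant of SchoolQuality in the set): holds — descendants of SchoolQuality are {Attendance}; none are in {Tutoring}.
Condition 2 (every backdoor path blocked by {Tutoring}):
  P1: blocked at fork node Tutoring ∈ conditioning set.
{Tutoring} satisfies the backdoor criterion.

Yes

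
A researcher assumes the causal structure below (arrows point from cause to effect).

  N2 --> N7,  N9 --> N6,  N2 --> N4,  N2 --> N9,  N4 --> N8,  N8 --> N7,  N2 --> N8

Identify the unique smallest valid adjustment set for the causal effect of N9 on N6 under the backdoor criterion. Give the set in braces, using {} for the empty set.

Variables eligible for adjustment (non-descendants of N9, excluding N9 and N6): {N2, N4, N7, N8}.
Backdoor paths from N9 to N6:
  (none)
With no backdoor paths the empty set already satisfies the criterion, and it is trivially minimal.

{}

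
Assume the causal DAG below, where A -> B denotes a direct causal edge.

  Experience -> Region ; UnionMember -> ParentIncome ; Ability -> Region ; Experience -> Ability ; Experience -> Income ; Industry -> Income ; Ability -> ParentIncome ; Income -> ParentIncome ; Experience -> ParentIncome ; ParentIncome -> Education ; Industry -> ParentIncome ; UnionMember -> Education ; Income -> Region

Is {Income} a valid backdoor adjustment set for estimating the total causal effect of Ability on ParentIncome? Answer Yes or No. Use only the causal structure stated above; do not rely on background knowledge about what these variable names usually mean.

No

Backdoor paths from Ability to ParentIncome (paths whose first edge points into Ability):
  P1: Ability <- Experience -> Income <- Industry -> ParentIncome
  P2: Ability <- Experience -> Income -> ParentIncome
  P3: Ability <- Experience -> ParentIncome
  P4: Ability <- Experience -> Region <- Income <- Industry -> ParentIncome
  P5: Ability <- Experience -> Region <- Income -> ParentIncome
Condition 1 (no descendant of Ability in the set): holds — descendants of Ability are {Education, ParentIncome, Region}; none are in {Income}.
Condition 2 (every backdoor path blocked by {Income}):
  P1: open — collider(s) Income are conditioned on (or have a conditioned descendant) and no non-collider on the path is in the set.
  P2: blocked at chain node Income ∈ conditioning set.
  P3: open — no interior node is in the conditioning set.
  P4: blocked at collider Region (neither it nor any descendant is in the conditioning set).
  P5: blocked at collider Region (neither it nor any descendant is in the conditioning set).
{Income} does not satisfy the backdoor criterion.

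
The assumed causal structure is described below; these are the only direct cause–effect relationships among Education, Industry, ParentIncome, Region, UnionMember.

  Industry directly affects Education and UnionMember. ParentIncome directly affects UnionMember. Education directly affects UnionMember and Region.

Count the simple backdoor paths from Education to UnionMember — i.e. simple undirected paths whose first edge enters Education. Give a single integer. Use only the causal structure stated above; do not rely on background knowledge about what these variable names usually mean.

A backdoor path from Education to UnionMember is any simple undirected path whose first edge points into Education (i.e. leaves Education via a parent).
Parents of Education: {Industry}.
Enumerating:
  P1: Education <- Industry -> UnionMember
That exhausts the simple backdoor paths. Count: 1.

1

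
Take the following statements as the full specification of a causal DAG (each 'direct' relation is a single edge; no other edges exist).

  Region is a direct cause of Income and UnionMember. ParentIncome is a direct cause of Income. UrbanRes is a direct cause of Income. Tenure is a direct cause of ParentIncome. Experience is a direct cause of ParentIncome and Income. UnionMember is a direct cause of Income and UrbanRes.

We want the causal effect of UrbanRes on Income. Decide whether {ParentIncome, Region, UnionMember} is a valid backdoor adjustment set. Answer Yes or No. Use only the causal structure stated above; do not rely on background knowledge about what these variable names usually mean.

Yes

Backdoor paths from UrbanRes to Income (paths whose first edge points into UrbanRes):
  P1: UrbanRes <- UnionMember <- Region -> Income
  P2: UrbanRes <- UnionMember -> Income
Condition 1 (no descendant of UrbanRes in the set): holds — descendants of UrbanRes are {Income}; none are in {ParentIncome, Region, UnionMember}.
Condition 2 (every backdoor path blocked by {ParentIncome, Region, UnionMember}):
  P1: blocked at chain node UnionMember ∈ conditioning set.
  P2: blocked at fork node UnionMember ∈ conditioning set.
{ParentIncome, Region, UnionMember} satisfies the backdoor criterion.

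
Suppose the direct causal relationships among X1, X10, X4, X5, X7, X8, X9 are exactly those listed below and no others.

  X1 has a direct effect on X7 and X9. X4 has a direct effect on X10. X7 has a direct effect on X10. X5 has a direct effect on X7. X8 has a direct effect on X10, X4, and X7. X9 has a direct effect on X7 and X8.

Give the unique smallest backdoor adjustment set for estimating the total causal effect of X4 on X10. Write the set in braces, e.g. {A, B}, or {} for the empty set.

Variables eligible for adjustment (non-descendants of X4, excluding X4 and X10): {X1, X5, X7, X8, X9}.
Backdoor paths from X4 to X10:
  P1: X4 <- X8 <- X9 <- X1 -> X7 -> X10
  P2: X4 <- X8 <- X9 -> X7 -> X10
  P3: X4 <- X8 -> X7 -> X10
  P4: X4 <- X8 -> X10
The empty set is not sufficient: P1 (X4 <- X8 <- X9 <- X1 -> X7 -> X10) has no collider blocking it and no conditioned non-collider, so it is open.
Try {X8}:
  P1: blocked at chain node X8 ∈ conditioning set.
  P2: blocked at chain node X8 ∈ conditioning set.
  P3: blocked at fork node X8 ∈ conditioning set.
  P4: blocked at fork node X8 ∈ conditioning set.
{X8} contains no descendant of X4 and blocks every backdoor path.
No other singleton works — e.g. {X5} leaves P1 open — so {X8} is the unique smallest valid adjustment set.

{X8}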